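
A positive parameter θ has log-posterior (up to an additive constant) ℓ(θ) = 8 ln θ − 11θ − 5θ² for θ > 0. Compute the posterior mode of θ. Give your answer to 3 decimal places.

ℓ'(θ) = 8/θ − 11 − 10θ. Setting this to zero and multiplying by θ: 10θ² + 11θ − 8 = 0.
θ = (−11 + √(11² + 4·10·8)) / (2·10) = (−11 + √441) / 20 = (−11 + 21)/20 = 1/2.
ℓ''(θ) = −8/θ² − 10 < 0, confirming a maximum.

θ̂_MAP = 0.500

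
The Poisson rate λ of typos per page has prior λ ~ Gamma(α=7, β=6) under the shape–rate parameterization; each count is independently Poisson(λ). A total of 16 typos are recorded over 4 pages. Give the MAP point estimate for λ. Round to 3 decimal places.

λ̂_MAP = 2.200

Σxᵢ = 16, n = 4.
Posterior ∝ λ^6e^(−6λ) · λ^16e^(−4λ) = λ^22e^(−10λ), i.e. Gamma(shape=23, rate=10).
The mode of a Gamma(a, b) with a ≥ 1 (shape–rate) is (a−1)/b = 22/10 ≈ 2.200.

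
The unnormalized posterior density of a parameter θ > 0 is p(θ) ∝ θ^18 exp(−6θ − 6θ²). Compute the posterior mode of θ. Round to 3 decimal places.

ℓ'(θ) = 18/θ − 6 − 12θ. Setting this to zero and multiplying by θ: 12θ² + 6θ − 18 = 0.
θ = (−6 + √(6² + 4·12·18)) / (2·12) = (−6 + √900) / 24 = (−6 + 30)/24 = 1.
ℓ''(θ) = −18/θ² − 12 < 0, confirming a maximum.

θ̂_MAP = 1.000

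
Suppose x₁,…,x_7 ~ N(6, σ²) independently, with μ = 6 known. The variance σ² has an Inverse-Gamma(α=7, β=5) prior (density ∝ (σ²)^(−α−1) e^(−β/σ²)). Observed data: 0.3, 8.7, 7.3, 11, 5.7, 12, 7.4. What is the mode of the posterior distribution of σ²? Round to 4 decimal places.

Sum of squared deviations about the known mean: SS = (0.3−6)² + (8.7−6)² + (7.3−6)² + (11−6)² + (5.7−6)² + (12−6)² + (7.4−6)² = 104.52.
The Normal likelihood contributes (σ²)^(−n/2) exp(−SS/(2σ²)), so the posterior is Inverse-Gamma(α + n/2, β + SS/2) = Inverse-Gamma(10.5, 57.26).
The mode of Inverse-Gamma(a, b) is b/(a+1) = 57.26/11.5 ≈ 4.9791.

σ̂²_MAP = 4.9791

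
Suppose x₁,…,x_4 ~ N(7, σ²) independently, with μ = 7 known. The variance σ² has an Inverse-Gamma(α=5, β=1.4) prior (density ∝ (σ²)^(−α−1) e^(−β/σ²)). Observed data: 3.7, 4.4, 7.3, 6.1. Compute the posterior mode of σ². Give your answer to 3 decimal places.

Sum of squared deviations about the known mean: SS = (3.7−7)² + (4.4−7)² + (7.3−7)² + (6.1−7)² = 18.55.
The Normal likelihood contributes (σ²)^(−n/2) exp(−SS/(2σ²)), so the posterior is Inverse-Gamma(α + n/2, β + SS/2) = Inverse-Gamma(7, 10.675).
The mode of Inverse-Gamma(a, b) is b/(a+1) = 10.675/8 ≈ 1.334.

σ̂²_MAP = 1.334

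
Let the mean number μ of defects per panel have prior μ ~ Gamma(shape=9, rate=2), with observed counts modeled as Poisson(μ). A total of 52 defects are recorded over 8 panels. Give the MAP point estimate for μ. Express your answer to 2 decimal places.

Σxᵢ = 52, n = 8.
Posterior ∝ μ^8e^(−2μ) · μ^52e^(−8μ) = μ^60e^(−10μ), i.e. Gamma(shape=61, rate=10).
The mode of a Gamma(a, b) with a ≥ 1 (shape–rate) is (a−1)/b = 60/10 ≈ 6.00.

μ̂_MAP = 6.00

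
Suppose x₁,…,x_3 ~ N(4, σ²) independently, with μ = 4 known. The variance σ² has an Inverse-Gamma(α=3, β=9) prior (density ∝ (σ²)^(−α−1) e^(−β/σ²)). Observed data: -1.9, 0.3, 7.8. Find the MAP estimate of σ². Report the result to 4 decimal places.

Sum of squared deviations about the known mean: SS = (-1.9−4)² + (0.3−4)² + (7.8−4)² = 62.94.
The Normal likelihood contributes (σ²)^(−n/2) exp(−SS/(2σ²)), so the posterior is Inverse-Gamma(α + n/2, β + SS/2) = Inverse-Gamma(4.5, 40.47).
The mode of Inverse-Gamma(a, b) is b/(a+1) = 40.47/5.5 ≈ 7.3582.

σ̂²_MAP = 7.3582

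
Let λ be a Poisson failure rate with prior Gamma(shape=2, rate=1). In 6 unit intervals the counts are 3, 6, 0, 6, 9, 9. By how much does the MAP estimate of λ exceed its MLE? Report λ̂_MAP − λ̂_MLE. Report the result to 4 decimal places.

MAP − MLE = -0.6429

Σxᵢ = 33. Posterior is Gamma(35, 7); MAP = (35−1)/7 = 34/7 ≈ 4.85714.
MLE = x̄ = 33/6 ≈ 5.50000.
Difference = 34/7 − 33/6 = -9/14 ≈ -0.6429.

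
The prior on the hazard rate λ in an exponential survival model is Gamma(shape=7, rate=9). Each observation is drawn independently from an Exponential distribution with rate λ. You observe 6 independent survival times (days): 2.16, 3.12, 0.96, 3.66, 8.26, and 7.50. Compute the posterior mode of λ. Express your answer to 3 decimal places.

The Exponential(rate=λ) likelihood is ∝ λ^n e^(−λΣtᵢ). Here n = 6 and Σtᵢ = 2.16 + 3.12 + 0.96 + 3.66 + 8.26 + 7.50 = 25.66.
Posterior ∝ λ^6e^(−9λ) · λ^6e^(−25.66λ) = λ^12e^(−34.66λ), i.e. Gamma(13, 34.66).
Mode = (a−1)/b = 12/34.66 ≈ 0.346.

λ̂_MAP = 0.346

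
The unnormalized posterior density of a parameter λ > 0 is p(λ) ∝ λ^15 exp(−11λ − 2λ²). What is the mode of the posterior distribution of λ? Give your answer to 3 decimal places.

λ̂_MAP = 1.000

ℓ'(λ) = 15/λ − 11 − 4λ. Setting this to zero and multiplying by λ: 4λ² + 11λ − 15 = 0.
λ = (−11 + √(11² + 4·4·15)) / (2·4) = (−11 + √361) / 8 = (−11 + 19)/8 = 1.
ℓ''(λ) = −15/λ² − 4 < 0, confirming a maximum.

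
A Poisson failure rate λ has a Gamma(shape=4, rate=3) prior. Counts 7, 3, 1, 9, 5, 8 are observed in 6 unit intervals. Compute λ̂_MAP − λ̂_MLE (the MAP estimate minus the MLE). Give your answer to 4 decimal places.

MAP − MLE = -1.5000

Σxᵢ = 33. Posterior is Gamma(37, 9); MAP = (37−1)/9 = 36/9 ≈ 4.00000.
MLE = x̄ = 33/6 ≈ 5.50000.
Difference = 36/9 − 33/6 = -3/2 ≈ -1.5000.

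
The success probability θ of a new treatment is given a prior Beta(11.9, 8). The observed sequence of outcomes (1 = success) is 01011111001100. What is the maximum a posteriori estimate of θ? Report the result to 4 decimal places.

Prior: Beta(11.9, 8).
Data: 8 successes in 14 trials (from the sequence). The binomial likelihood contributes θ^8(1−θ)^6, so the posterior is Beta(11.9+8, 8+6) = Beta(19.9, 14).
For Beta(a, b) with a, b > 1 the mode is (a−1)/(a+b−2) = 18.9/31.9 ≈ 0.5925.

θ̂_MAP = 0.5925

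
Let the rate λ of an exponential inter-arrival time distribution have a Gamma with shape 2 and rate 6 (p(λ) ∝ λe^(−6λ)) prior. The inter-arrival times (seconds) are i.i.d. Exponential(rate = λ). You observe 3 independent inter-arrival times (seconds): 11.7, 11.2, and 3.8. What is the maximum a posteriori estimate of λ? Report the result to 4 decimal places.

λ̂_MAP = 0.1223

The Exponential(rate=λ) likelihood is ∝ λ^n e^(−λΣtᵢ). Here n = 3 and Σtᵢ = 11.7 + 11.2 + 3.8 = 26.7.
Posterior ∝ λe^(−6λ) · λ^3e^(−26.7λ) = λ^4e^(−32.7λ), i.e. Gamma(5, 32.7).
Mode = (a−1)/b = 4/32.7 ≈ 0.1223.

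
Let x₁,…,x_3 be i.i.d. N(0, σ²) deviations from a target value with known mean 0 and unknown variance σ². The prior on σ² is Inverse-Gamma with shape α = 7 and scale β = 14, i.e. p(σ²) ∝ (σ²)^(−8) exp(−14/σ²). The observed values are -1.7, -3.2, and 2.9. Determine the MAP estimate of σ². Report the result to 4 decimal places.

Sum of squared deviations about the known mean: SS = (-1.7−0)² + (-3.2−0)² + (2.9−0)² = 21.54.
The Normal likelihood contributes (σ²)^(−n/2) exp(−SS/(2σ²)), so the posterior is Inverse-Gamma(α + n/2, β + SS/2) = Inverse-Gamma(8.5, 24.77).
The mode of Inverse-Gamma(a, b) is b/(a+1) = 24.77/9.5 ≈ 2.6074.

σ̂²_MAP = 2.6074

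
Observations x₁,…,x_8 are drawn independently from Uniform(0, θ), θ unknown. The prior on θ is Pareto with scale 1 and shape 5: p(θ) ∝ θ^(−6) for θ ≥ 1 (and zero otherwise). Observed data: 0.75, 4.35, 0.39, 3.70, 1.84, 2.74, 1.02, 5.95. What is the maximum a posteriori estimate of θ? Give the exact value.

The Uniform(0, θ) likelihood is θ^(−n) for θ ≥ max(xᵢ), zero otherwise. Here max(xᵢ) = 5.95.
Posterior ∝ θ^(−6) · θ^(−8) = θ^(−14) on θ ≥ max(1, 5.95) = 5.95.
This density is strictly decreasing in θ, so the posterior mode lies at the lower boundary of the support.

θ̂_MAP = 5.95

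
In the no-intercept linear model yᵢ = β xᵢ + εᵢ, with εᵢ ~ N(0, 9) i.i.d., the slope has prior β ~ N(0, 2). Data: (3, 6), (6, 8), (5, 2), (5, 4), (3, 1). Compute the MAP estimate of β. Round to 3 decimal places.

log p(β | y) = −Σ(yᵢ − βxᵢ)²/(2·9) − β²/(2·2) + const.
Setting the derivative to zero: Σxᵢ(yᵢ − βxᵢ)/9 − β/2 = 0, so β = Σxᵢyᵢ / (Σxᵢ² + σ²/τ²).
Σxᵢyᵢ = 3·6 + 6·8 + 5·2 + 5·4 + 3·1 = 99; Σxᵢ² = 104; σ²/τ² = 4.5.
β̂_MAP = 99 / (104 + 4.5) = 99/108.5 ≈ 0.912.

β̂_MAP = 0.912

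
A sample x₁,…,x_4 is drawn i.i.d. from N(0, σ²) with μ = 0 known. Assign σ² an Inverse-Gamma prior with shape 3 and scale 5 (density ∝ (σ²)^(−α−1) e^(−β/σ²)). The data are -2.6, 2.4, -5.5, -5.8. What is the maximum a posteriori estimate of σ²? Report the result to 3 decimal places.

Sum of squared deviations about the known mean: SS = (-2.6−0)² + (2.4−0)² + (-5.5−0)² + (-5.8−0)² = 76.41.
The Normal likelihood contributes (σ²)^(−n/2) exp(−SS/(2σ²)), so the posterior is Inverse-Gamma(α + n/2, β + SS/2) = Inverse-Gamma(5, 43.205).
The mode of Inverse-Gamma(a, b) is b/(a+1) = 43.205/6 ≈ 7.201.

σ̂²_MAP = 7.201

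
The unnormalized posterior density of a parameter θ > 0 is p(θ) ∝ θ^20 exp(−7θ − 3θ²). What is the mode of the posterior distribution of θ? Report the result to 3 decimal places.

θ̂_MAP = 1.333

ℓ'(θ) = 20/θ − 7 − 6θ. Setting this to zero and multiplying by θ: 6θ² + 7θ − 20 = 0.
θ = (−7 + √(7² + 4·6·20)) / (2·6) = (−7 + √529) / 12 = (−7 + 23)/12 = 4/3.
ℓ''(θ) = −20/θ² − 6 < 0, confirming a maximum.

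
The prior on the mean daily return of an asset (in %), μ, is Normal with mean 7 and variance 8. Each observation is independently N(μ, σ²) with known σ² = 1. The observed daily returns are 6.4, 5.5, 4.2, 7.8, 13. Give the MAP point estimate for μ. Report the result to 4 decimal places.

n = 5; x̄ = (6.4 + 5.5 + 4.2 + 7.8 + 13)/5 = 36.9/5 = 7.38.
For a Normal prior and Normal likelihood with known variance, the posterior is Normal; its mode equals its mean, the precision-weighted average.
Prior precision 1/σ₀² = 1/8 = 0.125; data precision n/σ² = 5/1 = 5.
μ̂ = (0.125·7 + 5·7.38) / (0.125 + 5) = 37.775/5.125 = 1511/205 ≈ 7.3707.

μ̂_MAP = 7.3707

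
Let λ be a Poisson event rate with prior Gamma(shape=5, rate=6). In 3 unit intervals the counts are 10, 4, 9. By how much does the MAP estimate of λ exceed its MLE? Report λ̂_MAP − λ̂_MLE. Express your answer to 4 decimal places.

Σxᵢ = 23. Posterior is Gamma(28, 9); MAP = (28−1)/9 = 27/9 ≈ 3.00000.
MLE = x̄ = 23/3 ≈ 7.66667.
Difference = 27/9 − 23/3 = -14/3 ≈ -4.6667.

MAP − MLE = -4.6667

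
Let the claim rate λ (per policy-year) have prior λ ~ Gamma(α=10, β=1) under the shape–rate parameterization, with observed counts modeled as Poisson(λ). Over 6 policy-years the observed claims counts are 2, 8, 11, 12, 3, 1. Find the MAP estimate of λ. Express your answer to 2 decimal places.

λ̂_MAP = 6.57

Σxᵢ = 2+8+11+12+3+1 = 37, with n = 6.
Posterior ∝ λ^9e^(−1λ) · λ^37e^(−6λ) = λ^46e^(−7λ), i.e. Gamma(shape=47, rate=7).
The mode of a Gamma(a, b) with a ≥ 1 (shape–rate) is (a−1)/b = 46/7 ≈ 6.57.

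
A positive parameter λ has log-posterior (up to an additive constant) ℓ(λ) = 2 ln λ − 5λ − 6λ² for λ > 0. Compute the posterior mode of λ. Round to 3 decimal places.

ℓ'(λ) = 2/λ − 5 − 12λ. Setting this to zero and multiplying by λ: 12λ² + 5λ − 2 = 0.
λ = (−5 + √(5² + 4·12·2)) / (2·12) = (−5 + √121) / 24 = (−5 + 11)/24 = 1/4.
ℓ''(λ) = −2/λ² − 12 < 0, confirming a maximum.

λ̂_MAP = 0.250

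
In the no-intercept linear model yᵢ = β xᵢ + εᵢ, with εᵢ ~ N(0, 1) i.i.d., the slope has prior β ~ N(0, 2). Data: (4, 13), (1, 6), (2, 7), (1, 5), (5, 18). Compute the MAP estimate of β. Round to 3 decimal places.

log p(β | y) = −Σ(yᵢ − βxᵢ)²/(2·1) − β²/(2·2) + const.
Setting the derivative to zero: Σxᵢ(yᵢ − βxᵢ)/1 − β/2 = 0, so β = Σxᵢyᵢ / (Σxᵢ² + σ²/τ²).
Σxᵢyᵢ = 4·13 + 1·6 + 2·7 + 1·5 + 5·18 = 167; Σxᵢ² = 47; σ²/τ² = 0.5.
β̂_MAP = 167 / (47 + 0.5) = 167/47.5 ≈ 3.516.

β̂_MAP = 3.516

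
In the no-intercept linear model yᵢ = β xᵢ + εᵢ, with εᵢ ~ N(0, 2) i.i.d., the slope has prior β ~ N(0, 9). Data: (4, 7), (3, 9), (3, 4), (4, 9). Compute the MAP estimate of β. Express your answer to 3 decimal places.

log p(β | y) = −Σ(yᵢ − βxᵢ)²/(2·2) − β²/(2·9) + const.
Setting the derivative to zero: Σxᵢ(yᵢ − βxᵢ)/2 − β/9 = 0, so β = Σxᵢyᵢ / (Σxᵢ² + σ²/τ²).
Σxᵢyᵢ = 4·7 + 3·9 + 3·4 + 4·9 = 103; Σxᵢ² = 50; σ²/τ² = 2/9.
β̂_MAP = 103 / (50 + 2/9) = 103/(452/9) = 927/452 ≈ 2.051.

β̂_MAP = 2.051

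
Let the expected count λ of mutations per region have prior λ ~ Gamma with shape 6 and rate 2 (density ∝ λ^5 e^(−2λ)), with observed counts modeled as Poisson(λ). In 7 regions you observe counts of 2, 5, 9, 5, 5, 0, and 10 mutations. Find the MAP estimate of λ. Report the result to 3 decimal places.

λ̂_MAP = 4.556

Σxᵢ = 2+5+9+5+5+0+10 = 36, with n = 7.
Posterior ∝ λ^5e^(−2λ) · λ^36e^(−7λ) = λ^41e^(−9λ), i.e. Gamma(shape=42, rate=9).
The mode of a Gamma(a, b) with a ≥ 1 (shape–rate) is (a−1)/b = 41/9 ≈ 4.556.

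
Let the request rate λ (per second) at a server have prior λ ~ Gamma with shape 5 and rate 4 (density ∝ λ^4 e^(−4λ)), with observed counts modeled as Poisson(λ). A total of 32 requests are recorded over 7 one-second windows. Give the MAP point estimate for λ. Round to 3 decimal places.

Σxᵢ = 32, n = 7.
Posterior ∝ λ^4e^(−4λ) · λ^32e^(−7λ) = λ^36e^(−11λ), i.e. Gamma(shape=37, rate=11).
The mode of a Gamma(a, b) with a ≥ 1 (shape–rate) is (a−1)/b = 36/11 ≈ 3.273.

λ̂_MAP = 3.273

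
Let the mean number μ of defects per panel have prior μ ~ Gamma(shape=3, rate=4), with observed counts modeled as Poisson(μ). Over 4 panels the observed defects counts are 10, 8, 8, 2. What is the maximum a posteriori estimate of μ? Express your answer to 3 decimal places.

Σxᵢ = 10+8+8+2 = 28, with n = 4.
Posterior ∝ μ^2e^(−4μ) · μ^28e^(−4μ) = μ^30e^(−8μ), i.e. Gamma(shape=31, rate=8).
The mode of a Gamma(a, b) with a ≥ 1 (shape–rate) is (a−1)/b = 30/8 ≈ 3.750.

μ̂_MAP = 3.750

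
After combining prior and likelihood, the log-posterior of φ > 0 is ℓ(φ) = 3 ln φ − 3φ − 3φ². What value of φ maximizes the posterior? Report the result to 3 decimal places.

ℓ'(φ) = 3/φ − 3 − 6φ. Setting this to zero and multiplying by φ: 6φ² + 3φ − 3 = 0.
φ = (−3 + √(3² + 4·6·3)) / (2·6) = (−3 + √81) / 12 = (−3 + 9)/12 = 1/2.
ℓ''(φ) = −3/φ² − 6 < 0, confirming a maximum.

φ̂_MAP = 0.500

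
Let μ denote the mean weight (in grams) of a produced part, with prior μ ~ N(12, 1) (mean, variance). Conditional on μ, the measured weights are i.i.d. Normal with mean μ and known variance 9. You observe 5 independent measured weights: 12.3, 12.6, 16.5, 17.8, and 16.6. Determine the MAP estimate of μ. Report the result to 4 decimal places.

n = 5; x̄ = (12.3 + 12.6 + 16.5 + 17.8 + 16.6)/5 = 75.8/5 = 15.16.
For a Normal prior and Normal likelihood with known variance, the posterior is Normal; its mode equals its mean, the precision-weighted average.
Prior precision 1/σ₀² = 1/1 = 1; data precision n/σ² = 5/9.
μ̂ = (1·12 + (5/9)·15.16) / (1 + 5/9) = (919/45)/(14/9) = 919/70 ≈ 13.1286.

μ̂_MAP = 13.1286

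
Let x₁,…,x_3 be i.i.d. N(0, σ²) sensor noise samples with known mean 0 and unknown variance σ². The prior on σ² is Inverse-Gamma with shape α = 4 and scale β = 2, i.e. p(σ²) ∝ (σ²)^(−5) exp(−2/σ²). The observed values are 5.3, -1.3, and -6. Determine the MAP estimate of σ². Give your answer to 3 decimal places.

Sum of squared deviations about the known mean: SS = (5.3−0)² + (-1.3−0)² + (-6−0)² = 65.78.
The Normal likelihood contributes (σ²)^(−n/2) exp(−SS/(2σ²)), so the posterior is Inverse-Gamma(α + n/2, β + SS/2) = Inverse-Gamma(5.5, 34.89).
The mode of Inverse-Gamma(a, b) is b/(a+1) = 34.89/6.5 ≈ 5.368.

σ̂²_MAP = 5.368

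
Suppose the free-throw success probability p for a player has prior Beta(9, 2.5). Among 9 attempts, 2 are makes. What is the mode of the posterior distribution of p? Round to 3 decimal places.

p̂_MAP = 0.541

Prior: Beta(9, 2.5).
Data: 2 successes in 9 trials. The binomial likelihood contributes p^2(1−p)^7, so the posterior is Beta(9+2, 2.5+7) = Beta(11, 9.5).
For Beta(a, b) with a, b > 1 the mode is (a−1)/(a+b−2) = 10/18.5 ≈ 0.541.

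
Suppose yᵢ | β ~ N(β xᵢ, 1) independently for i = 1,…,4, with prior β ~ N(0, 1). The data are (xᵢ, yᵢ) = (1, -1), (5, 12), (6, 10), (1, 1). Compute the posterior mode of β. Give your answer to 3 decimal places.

log p(β | y) = −Σ(yᵢ − βxᵢ)²/(2·1) − β²/(2·1) + const.
Setting the derivative to zero: Σxᵢ(yᵢ − βxᵢ)/1 − β/1 = 0, so β = Σxᵢyᵢ / (Σxᵢ² + σ²/τ²).
Σxᵢyᵢ = 1·(-1) + 5·12 + 6·10 + 1·1 = 120; Σxᵢ² = 63; σ²/τ² = 1.
β̂_MAP = 120 / (63 + 1) = 120/64 ≈ 1.875.

β̂_MAP = 1.875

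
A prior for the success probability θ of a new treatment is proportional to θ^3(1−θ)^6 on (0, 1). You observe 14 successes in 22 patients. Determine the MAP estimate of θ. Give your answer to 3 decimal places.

The prior density ∝ θ^3(1−θ)^6 is the kernel of Beta(4, 7).
Data: 14 successes in 22 trials. The binomial likelihood contributes θ^14(1−θ)^8, so the posterior is Beta(4+14, 7+8) = Beta(18, 15).
For Beta(a, b) with a, b > 1 the mode is (a−1)/(a+b−2) = 17/31 ≈ 0.548.

θ̂_MAP = 0.548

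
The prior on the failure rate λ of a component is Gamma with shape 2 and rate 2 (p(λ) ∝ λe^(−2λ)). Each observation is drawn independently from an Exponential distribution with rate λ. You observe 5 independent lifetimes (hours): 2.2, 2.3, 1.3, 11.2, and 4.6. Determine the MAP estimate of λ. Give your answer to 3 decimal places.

λ̂_MAP = 0.254

The Exponential(rate=λ) likelihood is ∝ λ^n e^(−λΣtᵢ). Here n = 5 and Σtᵢ = 2.2 + 2.3 + 1.3 + 11.2 + 4.6 = 21.6.
Posterior ∝ λe^(−2λ) · λ^5e^(−21.6λ) = λ^6e^(−23.6λ), i.e. Gamma(7, 23.6).
Mode = (a−1)/b = 6/23.6 ≈ 0.254.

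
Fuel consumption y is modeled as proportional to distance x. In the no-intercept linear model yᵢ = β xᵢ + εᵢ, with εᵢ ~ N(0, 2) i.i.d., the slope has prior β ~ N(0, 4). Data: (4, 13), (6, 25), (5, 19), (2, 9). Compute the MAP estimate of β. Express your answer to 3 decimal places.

log p(β | y) = −Σ(yᵢ − βxᵢ)²/(2·2) − β²/(2·4) + const.
Setting the derivative to zero: Σxᵢ(yᵢ − βxᵢ)/2 − β/4 = 0, so β = Σxᵢyᵢ / (Σxᵢ² + σ²/τ²).
Σxᵢyᵢ = 4·13 + 6·25 + 5·19 + 2·9 = 315; Σxᵢ² = 81; σ²/τ² = 0.5.
β̂_MAP = 315 / (81 + 0.5) = 315/81.5 ≈ 3.865.

β̂_MAP = 3.865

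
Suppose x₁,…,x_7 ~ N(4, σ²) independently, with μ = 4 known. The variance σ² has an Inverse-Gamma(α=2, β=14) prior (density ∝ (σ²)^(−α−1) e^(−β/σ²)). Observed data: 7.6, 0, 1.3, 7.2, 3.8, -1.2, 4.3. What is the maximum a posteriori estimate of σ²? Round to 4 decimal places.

σ̂²_MAP = 7.8200

Sum of squared deviations about the known mean: SS = (7.6−4)² + (0−4)² + (1.3−4)² + (7.2−4)² + (3.8−4)² + (-1.2−4)² + (4.3−4)² = 73.66.
The Normal likelihood contributes (σ²)^(−n/2) exp(−SS/(2σ²)), so the posterior is Inverse-Gamma(α + n/2, β + SS/2) = Inverse-Gamma(5.5, 50.83).
The mode of Inverse-Gamma(a, b) is b/(a+1) = 50.83/6.5 ≈ 7.8200.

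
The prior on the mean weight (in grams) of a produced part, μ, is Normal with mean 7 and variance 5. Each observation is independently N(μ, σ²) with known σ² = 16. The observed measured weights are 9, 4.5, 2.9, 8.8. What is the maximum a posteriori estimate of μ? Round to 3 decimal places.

μ̂_MAP = 6.611

n = 4; x̄ = (9 + 4.5 + 2.9 + 8.8)/4 = 25.2/4 = 6.3.
For a Normal prior and Normal likelihood with known variance, the posterior is Normal; its mode equals its mean, the precision-weighted average.
Prior precision 1/σ₀² = 1/5 = 0.2; data precision n/σ² = 4/16 = 0.25.
μ̂ = (0.2·7 + 0.25·6.3) / (0.2 + 0.25) = 2.975/0.45 = 119/18 ≈ 6.611.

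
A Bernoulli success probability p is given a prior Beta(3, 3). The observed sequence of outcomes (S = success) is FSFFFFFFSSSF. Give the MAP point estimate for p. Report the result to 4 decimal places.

Prior: Beta(3, 3).
Data: 4 successes in 12 trials (from the sequence). The binomial likelihood contributes p^4(1−p)^8, so the posterior is Beta(3+4, 3+8) = Beta(7, 11).
For Beta(a, b) with a, b > 1 the mode is (a−1)/(a+b−2) = 6/16 ≈ 0.3750.

p̂_MAP = 0.3750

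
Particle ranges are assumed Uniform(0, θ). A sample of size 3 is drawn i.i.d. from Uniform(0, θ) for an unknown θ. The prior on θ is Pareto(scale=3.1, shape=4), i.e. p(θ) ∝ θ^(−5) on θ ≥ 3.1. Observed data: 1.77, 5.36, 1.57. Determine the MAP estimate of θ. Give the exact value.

θ̂_MAP = 5.36

The Uniform(0, θ) likelihood is θ^(−n) for θ ≥ max(xᵢ), zero otherwise. Here max(xᵢ) = 5.36.
Posterior ∝ θ^(−5) · θ^(−3) = θ^(−8) on θ ≥ max(3.1, 5.36) = 5.36.
This density is strictly decreasing in θ, so the posterior mode lies at the lower boundary of the support.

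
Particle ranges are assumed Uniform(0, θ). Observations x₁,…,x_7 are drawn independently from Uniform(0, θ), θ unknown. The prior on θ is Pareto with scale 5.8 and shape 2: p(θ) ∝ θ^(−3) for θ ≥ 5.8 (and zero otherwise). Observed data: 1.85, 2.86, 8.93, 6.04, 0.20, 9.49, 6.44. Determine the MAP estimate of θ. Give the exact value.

The Uniform(0, θ) likelihood is θ^(−n) for θ ≥ max(xᵢ), zero otherwise. Here max(xᵢ) = 9.49.
Posterior ∝ θ^(−3) · θ^(−7) = θ^(−10) on θ ≥ max(5.8, 9.49) = 9.49.
This density is strictly decreasing in θ, so the posterior mode lies at the lower boundary of the support.

θ̂_MAP = 9.49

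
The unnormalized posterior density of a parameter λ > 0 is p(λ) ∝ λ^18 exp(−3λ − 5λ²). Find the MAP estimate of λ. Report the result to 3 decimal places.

λ̂_MAP = 1.200

ℓ'(λ) = 18/λ − 3 − 10λ. Setting this to zero and multiplying by λ: 10λ² + 3λ − 18 = 0.
λ = (−3 + √(3² + 4·10·18)) / (2·10) = (−3 + √729) / 20 = (−3 + 27)/20 = 6/5.
ℓ''(λ) = −18/λ² − 10 < 0, confirming a maximum.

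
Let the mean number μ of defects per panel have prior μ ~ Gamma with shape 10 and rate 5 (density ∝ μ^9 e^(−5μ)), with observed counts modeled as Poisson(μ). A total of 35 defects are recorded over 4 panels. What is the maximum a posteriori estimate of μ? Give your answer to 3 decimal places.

Σxᵢ = 35, n = 4.
Posterior ∝ μ^9e^(−5μ) · μ^35e^(−4μ) = μ^44e^(−9μ), i.e. Gamma(shape=45, rate=9).
The mode of a Gamma(a, b) with a ≥ 1 (shape–rate) is (a−1)/b = 44/9 ≈ 4.889.

μ̂_MAP = 4.889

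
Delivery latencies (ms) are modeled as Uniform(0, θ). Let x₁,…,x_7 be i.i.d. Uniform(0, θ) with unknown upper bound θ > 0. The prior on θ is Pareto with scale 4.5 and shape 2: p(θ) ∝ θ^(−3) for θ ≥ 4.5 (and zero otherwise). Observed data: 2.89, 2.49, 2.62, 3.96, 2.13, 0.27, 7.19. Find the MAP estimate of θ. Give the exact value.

θ̂_MAP = 7.19

The Uniform(0, θ) likelihood is θ^(−n) for θ ≥ max(xᵢ), zero otherwise. Here max(xᵢ) = 7.19.
Posterior ∝ θ^(−3) · θ^(−7) = θ^(−10) on θ ≥ max(4.5, 7.19) = 7.19.
This density is strictly decreasing in θ, so the posterior mode lies at the lower boundary of the support.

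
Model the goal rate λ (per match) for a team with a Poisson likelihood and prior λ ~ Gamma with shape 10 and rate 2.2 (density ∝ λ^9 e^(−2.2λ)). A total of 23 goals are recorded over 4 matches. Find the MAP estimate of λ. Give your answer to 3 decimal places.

λ̂_MAP = 5.161

Σxᵢ = 23, n = 4.
Posterior ∝ λ^9e^(−2.2λ) · λ^23e^(−4λ) = λ^32e^(−6.2λ), i.e. Gamma(shape=33, rate=6.2).
The mode of a Gamma(a, b) with a ≥ 1 (shape–rate) is (a−1)/b = 32/6.2 ≈ 5.161.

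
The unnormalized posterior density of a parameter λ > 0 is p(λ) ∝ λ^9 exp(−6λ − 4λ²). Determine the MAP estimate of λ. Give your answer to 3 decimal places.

ℓ'(λ) = 9/λ − 6 − 8λ. Setting this to zero and multiplying by λ: 8λ² + 6λ − 9 = 0.
λ = (−6 + √(6² + 4·8·9)) / (2·8) = (−6 + √324) / 16 = (−6 + 18)/16 = 3/4.
ℓ''(λ) = −9/λ² − 8 < 0, confirming a maximum.

λ̂_MAP = 0.750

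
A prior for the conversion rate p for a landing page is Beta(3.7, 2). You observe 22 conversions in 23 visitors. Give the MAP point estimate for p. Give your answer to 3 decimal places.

Prior: Beta(3.7, 2).
Data: 22 successes in 23 trials. The binomial likelihood contributes p^22(1−p)^1, so the posterior is Beta(3.7+22, 2+1) = Beta(25.7, 3).
For Beta(a, b) with a, b > 1 the mode is (a−1)/(a+b−2) = 24.7/26.7 ≈ 0.925.

p̂_MAP = 0.925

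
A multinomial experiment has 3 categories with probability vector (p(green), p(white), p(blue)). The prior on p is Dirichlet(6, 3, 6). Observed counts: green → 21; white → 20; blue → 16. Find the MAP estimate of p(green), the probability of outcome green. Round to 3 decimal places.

The posterior is Dirichlet(αᵢ + nᵢ) = Dirichlet(27, 23, 22).
For a Dirichlet(a₁,…,a_K) with all aᵢ > 1, the mode has j-th component (aⱼ − 1)/(Σaᵢ − K).
Here Σaᵢ = 72 and K = 3, so p(green) = (27 − 1)/(72 − 3) = 26/69 ≈ 0.377.

MAP estimate of p(green) = 0.377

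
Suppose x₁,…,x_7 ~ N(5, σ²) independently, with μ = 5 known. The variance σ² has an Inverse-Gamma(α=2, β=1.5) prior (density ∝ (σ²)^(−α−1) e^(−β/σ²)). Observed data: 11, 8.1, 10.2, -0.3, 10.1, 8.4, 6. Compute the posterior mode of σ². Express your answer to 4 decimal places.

Sum of squared deviations about the known mean: SS = (11−5)² + (8.1−5)² + (10.2−5)² + (-0.3−5)² + (10.1−5)² + (8.4−5)² + (6−5)² = 139.31.
The Normal likelihood contributes (σ²)^(−n/2) exp(−SS/(2σ²)), so the posterior is Inverse-Gamma(α + n/2, β + SS/2) = Inverse-Gamma(5.5, 71.155).
The mode of Inverse-Gamma(a, b) is b/(a+1) = 71.155/6.5 ≈ 10.9469.

σ̂²_MAP = 10.9469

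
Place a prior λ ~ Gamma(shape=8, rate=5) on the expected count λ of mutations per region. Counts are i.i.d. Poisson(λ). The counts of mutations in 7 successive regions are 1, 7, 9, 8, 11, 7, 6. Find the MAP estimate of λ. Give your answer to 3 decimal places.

λ̂_MAP = 4.667

Σxᵢ = 1+7+9+8+11+7+6 = 49, with n = 7.
Posterior ∝ λ^7e^(−5λ) · λ^49e^(−7λ) = λ^56e^(−12λ), i.e. Gamma(shape=57, rate=12).
The mode of a Gamma(a, b) with a ≥ 1 (shape–rate) is (a−1)/b = 56/12 ≈ 4.667.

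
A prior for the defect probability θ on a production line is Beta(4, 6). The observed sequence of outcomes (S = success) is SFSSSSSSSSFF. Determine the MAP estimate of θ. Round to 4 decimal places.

θ̂_MAP = 0.6000

Prior: Beta(4, 6).
Data: 9 successes in 12 trials (from the sequence). The binomial likelihood contributes θ^9(1−θ)^3, so the posterior is Beta(4+9, 6+3) = Beta(13, 9).
For Beta(a, b) with a, b > 1 the mode is (a−1)/(a+b−2) = 12/20 ≈ 0.6000.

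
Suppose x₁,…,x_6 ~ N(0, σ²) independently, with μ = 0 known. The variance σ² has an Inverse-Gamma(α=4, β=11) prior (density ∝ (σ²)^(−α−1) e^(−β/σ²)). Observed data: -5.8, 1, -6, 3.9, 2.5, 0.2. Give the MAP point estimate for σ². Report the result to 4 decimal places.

σ̂²_MAP = 7.1338

Sum of squared deviations about the known mean: SS = (-5.8−0)² + (1−0)² + (-6−0)² + (3.9−0)² + (2.5−0)² + (0.2−0)² = 92.14.
The Normal likelihood contributes (σ²)^(−n/2) exp(−SS/(2σ²)), so the posterior is Inverse-Gamma(α + n/2, β + SS/2) = Inverse-Gamma(7, 57.07).
The mode of Inverse-Gamma(a, b) is b/(a+1) = 57.07/8 ≈ 7.1338.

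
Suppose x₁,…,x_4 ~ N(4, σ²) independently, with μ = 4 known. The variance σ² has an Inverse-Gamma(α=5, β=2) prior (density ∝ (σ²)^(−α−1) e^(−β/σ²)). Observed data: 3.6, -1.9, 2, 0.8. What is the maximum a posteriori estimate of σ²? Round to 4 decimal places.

σ̂²_MAP = 3.3256

Sum of squared deviations about the known mean: SS = (3.6−4)² + (-1.9−4)² + (2−4)² + (0.8−4)² = 49.21.
The Normal likelihood contributes (σ²)^(−n/2) exp(−SS/(2σ²)), so the posterior is Inverse-Gamma(α + n/2, β + SS/2) = Inverse-Gamma(7, 26.605).
The mode of Inverse-Gamma(a, b) is b/(a+1) = 26.605/8 ≈ 3.3256.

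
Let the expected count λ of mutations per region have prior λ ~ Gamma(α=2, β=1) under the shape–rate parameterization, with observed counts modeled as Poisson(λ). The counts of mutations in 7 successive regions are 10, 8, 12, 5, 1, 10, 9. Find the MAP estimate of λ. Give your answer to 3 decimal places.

λ̂_MAP = 7.000

Σxᵢ = 10+8+12+5+1+10+9 = 55, with n = 7.
Posterior ∝ λe^(−1λ) · λ^55e^(−7λ) = λ^56e^(−8λ), i.e. Gamma(shape=57, rate=8).
The mode of a Gamma(a, b) with a ≥ 1 (shape–rate) is (a−1)/b = 56/8 ≈ 7.000.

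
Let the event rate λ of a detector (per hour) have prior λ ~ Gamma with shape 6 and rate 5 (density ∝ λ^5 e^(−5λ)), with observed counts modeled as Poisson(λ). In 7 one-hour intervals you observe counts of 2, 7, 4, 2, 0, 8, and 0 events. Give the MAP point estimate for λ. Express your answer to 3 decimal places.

Σxᵢ = 2+7+4+2+0+8+0 = 23, with n = 7.
Posterior ∝ λ^5e^(−5λ) · λ^23e^(−7λ) = λ^28e^(−12λ), i.e. Gamma(shape=29, rate=12).
The mode of a Gamma(a, b) with a ≥ 1 (shape–rate) is (a−1)/b = 28/12 ≈ 2.333.

λ̂_MAP = 2.333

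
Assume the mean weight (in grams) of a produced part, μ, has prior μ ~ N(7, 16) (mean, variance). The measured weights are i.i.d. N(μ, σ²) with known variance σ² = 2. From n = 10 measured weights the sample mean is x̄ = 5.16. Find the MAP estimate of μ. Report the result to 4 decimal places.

μ̂_MAP = 5.1827

n = 10, x̄ = 5.16.
For a Normal prior and Normal likelihood with known variance, the posterior is Normal; its mode equals its mean, the precision-weighted average.
Prior precision 1/σ₀² = 1/16 = 0.0625; data precision n/σ² = 10/2 = 5.
μ̂ = (0.0625·7 + 5·5.16) / (0.0625 + 5) = 26.2375/5.0625 = 2099/405 ≈ 5.1827.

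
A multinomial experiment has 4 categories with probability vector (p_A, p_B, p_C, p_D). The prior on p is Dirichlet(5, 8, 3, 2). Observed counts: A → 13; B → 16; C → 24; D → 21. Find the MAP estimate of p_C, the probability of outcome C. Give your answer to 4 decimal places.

MAP estimate of p_C = 0.2955

The posterior is Dirichlet(αᵢ + nᵢ) = Dirichlet(18, 24, 27, 23).
For a Dirichlet(a₁,…,a_K) with all aᵢ > 1, the mode has j-th component (aⱼ − 1)/(Σaᵢ − K).
Here Σaᵢ = 92 and K = 4, so p_C = (27 − 1)/(92 − 4) = 26/88 ≈ 0.2955.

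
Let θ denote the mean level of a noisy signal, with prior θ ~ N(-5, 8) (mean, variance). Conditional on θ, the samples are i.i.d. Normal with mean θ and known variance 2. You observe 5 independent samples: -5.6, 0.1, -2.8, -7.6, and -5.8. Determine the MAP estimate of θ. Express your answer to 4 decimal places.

n = 5; x̄ = ((-5.6) + 0.1 + (-2.8) + (-7.6) + (-5.8))/5 = -21.7/5 = -4.34.
For a Normal prior and Normal likelihood with known variance, the posterior is Normal; its mode equals its mean, the precision-weighted average.
Prior precision 1/σ₀² = 1/8 = 0.125; data precision n/σ² = 5/2 = 2.5.
θ̂ = (0.125·(-5) + 2.5·(-4.34)) / (0.125 + 2.5) = (-11.475)/2.625 = -153/35 ≈ -4.3714.

θ̂_MAP = -4.3714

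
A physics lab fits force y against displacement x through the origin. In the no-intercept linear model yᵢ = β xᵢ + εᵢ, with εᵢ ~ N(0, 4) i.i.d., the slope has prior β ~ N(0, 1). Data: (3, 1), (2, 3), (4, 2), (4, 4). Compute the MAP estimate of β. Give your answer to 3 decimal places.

β̂_MAP = 0.673

log p(β | y) = −Σ(yᵢ − βxᵢ)²/(2·4) − β²/(2·1) + const.
Setting the derivative to zero: Σxᵢ(yᵢ − βxᵢ)/4 − β/1 = 0, so β = Σxᵢyᵢ / (Σxᵢ² + σ²/τ²).
Σxᵢyᵢ = 3·1 + 2·3 + 4·2 + 4·4 = 33; Σxᵢ² = 45; σ²/τ² = 4.
β̂_MAP = 33 / (45 + 4) = 33/49 ≈ 0.673.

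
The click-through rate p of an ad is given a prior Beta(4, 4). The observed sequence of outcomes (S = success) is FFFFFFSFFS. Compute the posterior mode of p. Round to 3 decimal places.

p̂_MAP = 0.313

Prior: Beta(4, 4).
Data: 2 successes in 10 trials (from the sequence). The binomial likelihood contributes p^2(1−p)^8, so the posterior is Beta(4+2, 4+8) = Beta(6, 12).
For Beta(a, b) with a, b > 1 the mode is (a−1)/(a+b−2) = 5/16 ≈ 0.313.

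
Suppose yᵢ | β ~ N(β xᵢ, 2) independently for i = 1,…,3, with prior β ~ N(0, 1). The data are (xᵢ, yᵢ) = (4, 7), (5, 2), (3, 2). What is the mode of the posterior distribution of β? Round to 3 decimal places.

β̂_MAP = 0.846

log p(β | y) = −Σ(yᵢ − βxᵢ)²/(2·2) − β²/(2·1) + const.
Setting the derivative to zero: Σxᵢ(yᵢ − βxᵢ)/2 − β/1 = 0, so β = Σxᵢyᵢ / (Σxᵢ² + σ²/τ²).
Σxᵢyᵢ = 4·7 + 5·2 + 3·2 = 44; Σxᵢ² = 50; σ²/τ² = 2.
β̂_MAP = 44 / (50 + 2) = 44/52 ≈ 0.846.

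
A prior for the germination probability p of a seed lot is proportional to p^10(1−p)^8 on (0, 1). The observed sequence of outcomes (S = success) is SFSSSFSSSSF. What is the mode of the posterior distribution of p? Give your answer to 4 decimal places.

The prior density ∝ p^10(1−p)^8 is the kernel of Beta(11, 9).
Data: 8 successes in 11 trials (from the sequence). The binomial likelihood contributes p^8(1−p)^3, so the posterior is Beta(11+8, 9+3) = Beta(19, 12).
For Beta(a, b) with a, b > 1 the mode is (a−1)/(a+b−2) = 18/29 ≈ 0.6207.

p̂_MAP = 0.6207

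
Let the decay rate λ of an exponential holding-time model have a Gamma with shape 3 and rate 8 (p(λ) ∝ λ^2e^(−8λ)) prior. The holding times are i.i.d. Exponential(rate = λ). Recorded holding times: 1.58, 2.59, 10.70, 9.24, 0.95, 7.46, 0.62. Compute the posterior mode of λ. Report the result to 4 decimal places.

λ̂_MAP = 0.2188

The Exponential(rate=λ) likelihood is ∝ λ^n e^(−λΣtᵢ). Here n = 7 and Σtᵢ = 1.58 + 2.59 + 10.70 + 9.24 + 0.95 + 7.46 + 0.62 = 33.14.
Posterior ∝ λ^2e^(−8λ) · λ^7e^(−33.14λ) = λ^9e^(−41.14λ), i.e. Gamma(10, 41.14).
Mode = (a−1)/b = 9/41.14 ≈ 0.2188.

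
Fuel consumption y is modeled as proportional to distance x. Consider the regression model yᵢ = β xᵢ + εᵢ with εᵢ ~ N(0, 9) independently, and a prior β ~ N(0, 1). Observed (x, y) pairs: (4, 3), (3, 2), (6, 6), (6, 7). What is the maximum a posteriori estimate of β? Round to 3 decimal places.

log p(β | y) = −Σ(yᵢ − βxᵢ)²/(2·9) − β²/(2·1) + const.
Setting the derivative to zero: Σxᵢ(yᵢ − βxᵢ)/9 − β/1 = 0, so β = Σxᵢyᵢ / (Σxᵢ² + σ²/τ²).
Σxᵢyᵢ = 4·3 + 3·2 + 6·6 + 6·7 = 96; Σxᵢ² = 97; σ²/τ² = 9.
β̂_MAP = 96 / (97 + 9) = 96/106 ≈ 0.906.

β̂_MAP = 0.906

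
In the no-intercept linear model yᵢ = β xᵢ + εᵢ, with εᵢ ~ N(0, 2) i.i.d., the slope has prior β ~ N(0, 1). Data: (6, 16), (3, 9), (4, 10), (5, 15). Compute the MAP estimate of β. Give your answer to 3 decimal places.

β̂_MAP = 2.705

log p(β | y) = −Σ(yᵢ − βxᵢ)²/(2·2) − β²/(2·1) + const.
Setting the derivative to zero: Σxᵢ(yᵢ − βxᵢ)/2 − β/1 = 0, so β = Σxᵢyᵢ / (Σxᵢ² + σ²/τ²).
Σxᵢyᵢ = 6·16 + 3·9 + 4·10 + 5·15 = 238; Σxᵢ² = 86; σ²/τ² = 2.
β̂_MAP = 238 / (86 + 2) = 238/88 ≈ 2.705.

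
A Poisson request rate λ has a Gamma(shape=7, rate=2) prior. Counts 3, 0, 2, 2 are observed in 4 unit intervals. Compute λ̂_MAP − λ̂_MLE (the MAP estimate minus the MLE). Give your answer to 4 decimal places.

Σxᵢ = 7. Posterior is Gamma(14, 6); MAP = (14−1)/6 = 13/6 ≈ 2.16667.
MLE = x̄ = 7/4 ≈ 1.75000.
Difference = 13/6 − 7/4 = 5/12 ≈ 0.4167.

MAP − MLE = 0.4167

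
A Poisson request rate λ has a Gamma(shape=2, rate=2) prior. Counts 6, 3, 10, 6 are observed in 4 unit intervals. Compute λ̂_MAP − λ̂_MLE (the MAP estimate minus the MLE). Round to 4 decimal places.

MAP − MLE = -1.9167

Σxᵢ = 25. Posterior is Gamma(27, 6); MAP = (27−1)/6 = 26/6 ≈ 4.33333.
MLE = x̄ = 25/4 ≈ 6.25000.
Difference = 26/6 − 25/4 = -23/12 ≈ -1.9167.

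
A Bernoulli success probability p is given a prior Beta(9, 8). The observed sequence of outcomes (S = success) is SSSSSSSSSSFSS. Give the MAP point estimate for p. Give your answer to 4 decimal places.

Prior: Beta(9, 8).
Data: 12 successes in 13 trials (from the sequence). The binomial likelihood contributes p^12(1−p)^1, so the posterior is Beta(9+12, 8+1) = Beta(21, 9).
For Beta(a, b) with a, b > 1 the mode is (a−1)/(a+b−2) = 20/28 ≈ 0.7143.

p̂_MAP = 0.7143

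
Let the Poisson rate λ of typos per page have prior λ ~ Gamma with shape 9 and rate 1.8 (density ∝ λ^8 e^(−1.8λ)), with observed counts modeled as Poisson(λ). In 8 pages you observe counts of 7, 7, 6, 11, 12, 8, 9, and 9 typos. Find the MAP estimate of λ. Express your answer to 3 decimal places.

λ̂_MAP = 7.857

Σxᵢ = 7+7+6+11+12+8+9+9 = 69, with n = 8.
Posterior ∝ λ^8e^(−1.8λ) · λ^69e^(−8λ) = λ^77e^(−9.8λ), i.e. Gamma(shape=78, rate=9.8).
The mode of a Gamma(a, b) with a ≥ 1 (shape–rate) is (a−1)/b = 77/9.8 ≈ 7.857.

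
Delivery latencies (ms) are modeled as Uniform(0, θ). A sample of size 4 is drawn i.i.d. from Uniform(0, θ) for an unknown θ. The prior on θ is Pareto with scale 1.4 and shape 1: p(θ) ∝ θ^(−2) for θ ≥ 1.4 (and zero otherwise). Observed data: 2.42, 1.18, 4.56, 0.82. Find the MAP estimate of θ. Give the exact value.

The Uniform(0, θ) likelihood is θ^(−n) for θ ≥ max(xᵢ), zero otherwise. Here max(xᵢ) = 4.56.
Posterior ∝ θ^(−2) · θ^(−4) = θ^(−6) on θ ≥ max(1.4, 4.56) = 4.56.
This density is strictly decreasing in θ, so the posterior mode lies at the lower boundary of the support.

θ̂_MAP = 4.56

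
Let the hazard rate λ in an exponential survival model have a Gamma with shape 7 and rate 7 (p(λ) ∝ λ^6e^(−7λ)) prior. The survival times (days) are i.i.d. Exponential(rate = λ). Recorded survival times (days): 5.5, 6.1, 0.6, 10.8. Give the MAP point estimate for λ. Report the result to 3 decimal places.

λ̂_MAP = 0.333

The Exponential(rate=λ) likelihood is ∝ λ^n e^(−λΣtᵢ). Here n = 4 and Σtᵢ = 5.5 + 6.1 + 0.6 + 10.8 = 23.
Posterior ∝ λ^6e^(−7λ) · λ^4e^(−23λ) = λ^10e^(−30λ), i.e. Gamma(11, 30).
Mode = (a−1)/b = 10/30 ≈ 0.333.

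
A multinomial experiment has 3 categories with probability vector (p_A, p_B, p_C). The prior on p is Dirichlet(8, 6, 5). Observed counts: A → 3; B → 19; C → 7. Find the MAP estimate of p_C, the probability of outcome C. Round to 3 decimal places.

MAP estimate of p_C = 0.244

The posterior is Dirichlet(αᵢ + nᵢ) = Dirichlet(11, 25, 12).
For a Dirichlet(a₁,…,a_K) with all aᵢ > 1, the mode has j-th component (aⱼ − 1)/(Σaᵢ − K).
Here Σaᵢ = 48 and K = 3, so p_C = (12 − 1)/(48 − 3) = 11/45 ≈ 0.244.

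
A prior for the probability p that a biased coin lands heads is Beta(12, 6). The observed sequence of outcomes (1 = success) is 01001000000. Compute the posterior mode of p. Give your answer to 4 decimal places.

p̂_MAP = 0.4815

Prior: Beta(12, 6).
Data: 2 successes in 11 trials (from the sequence). The binomial likelihood contributes p^2(1−p)^9, so the posterior is Beta(12+2, 6+9) = Beta(14, 15).
For Beta(a, b) with a, b > 1 the mode is (a−1)/(a+b−2) = 13/27 ≈ 0.4815.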